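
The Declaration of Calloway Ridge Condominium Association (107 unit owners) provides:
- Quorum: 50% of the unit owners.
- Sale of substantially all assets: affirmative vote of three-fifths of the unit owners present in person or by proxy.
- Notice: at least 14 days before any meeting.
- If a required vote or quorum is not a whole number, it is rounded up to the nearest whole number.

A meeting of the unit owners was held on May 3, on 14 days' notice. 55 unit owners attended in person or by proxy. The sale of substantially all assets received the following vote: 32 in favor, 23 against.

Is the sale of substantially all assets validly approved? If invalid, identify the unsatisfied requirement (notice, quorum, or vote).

Notice: 14 days given; 14 required. Satisfied.
Quorum: 50% of 107 = 53.50, rounded up to 54; 55 present. Satisfied.
Vote: requires three-fifths of those present (55); 3/5 of 55 = 33, so 33 needed; 32 in favor. Not satisfied.

Invalid — vote requirement not satisfied.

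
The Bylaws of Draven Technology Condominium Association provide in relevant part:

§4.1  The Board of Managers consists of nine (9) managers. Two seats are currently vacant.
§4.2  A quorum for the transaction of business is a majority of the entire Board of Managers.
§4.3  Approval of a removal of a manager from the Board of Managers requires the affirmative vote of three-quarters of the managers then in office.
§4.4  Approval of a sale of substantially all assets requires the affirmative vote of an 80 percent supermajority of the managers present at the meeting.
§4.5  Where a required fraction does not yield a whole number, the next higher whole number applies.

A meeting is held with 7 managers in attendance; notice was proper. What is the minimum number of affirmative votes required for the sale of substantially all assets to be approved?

The sale of substantially all assets requires four-fifths of the managers present (7).
4/5 of 7 = 5.60, rounded up to 6.

6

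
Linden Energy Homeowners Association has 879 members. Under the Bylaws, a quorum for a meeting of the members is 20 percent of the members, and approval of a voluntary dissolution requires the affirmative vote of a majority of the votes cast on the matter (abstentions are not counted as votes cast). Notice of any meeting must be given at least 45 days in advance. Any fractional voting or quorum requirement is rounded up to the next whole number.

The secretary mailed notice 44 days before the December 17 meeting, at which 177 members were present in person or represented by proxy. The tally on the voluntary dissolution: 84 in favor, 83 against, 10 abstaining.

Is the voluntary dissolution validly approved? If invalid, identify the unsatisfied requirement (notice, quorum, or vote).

Notice: 44 days given; 45 required. Not satisfied.
Quorum: 20% of 879 = 175.80, rounded up to 176; 177 present. Satisfied.
Vote: requires a majority of the votes cast (177 − 10 abstaining = 167); a majority of 167 is 84, so 84 needed; 84 in favor. Satisfied.

Invalid — notice requirement not satisfied.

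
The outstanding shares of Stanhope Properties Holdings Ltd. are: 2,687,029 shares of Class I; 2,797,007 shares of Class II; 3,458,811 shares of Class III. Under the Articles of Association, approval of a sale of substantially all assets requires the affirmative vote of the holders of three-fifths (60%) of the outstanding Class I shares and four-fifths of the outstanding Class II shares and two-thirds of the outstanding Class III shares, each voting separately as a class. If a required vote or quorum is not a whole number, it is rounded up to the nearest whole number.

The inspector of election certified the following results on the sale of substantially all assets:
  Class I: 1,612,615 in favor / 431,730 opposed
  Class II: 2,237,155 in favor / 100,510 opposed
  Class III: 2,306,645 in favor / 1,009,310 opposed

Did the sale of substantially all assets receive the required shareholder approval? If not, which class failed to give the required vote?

Class I: 3/5 of 2687029 = 1612217.40, rounded up to 1612218; 1,612,218 required, 1,612,615 in favor — approved.
Class II: 4/5 of 2797007 = 2237605.60, rounded up to 2237606; 2,237,606 required, 2,237,155 in favor — not approved.
Class III: 2/3 of 3458811 = 2305874; 2,305,874 required, 2,306,645 in favor — approved.

Not approved — the Class II shares did not give the required vote.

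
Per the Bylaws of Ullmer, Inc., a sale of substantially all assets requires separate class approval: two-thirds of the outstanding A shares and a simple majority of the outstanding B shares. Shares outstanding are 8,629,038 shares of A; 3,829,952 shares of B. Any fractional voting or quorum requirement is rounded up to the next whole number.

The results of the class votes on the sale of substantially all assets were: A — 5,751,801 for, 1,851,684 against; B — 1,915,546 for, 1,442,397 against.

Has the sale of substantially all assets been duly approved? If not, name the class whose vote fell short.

A: 2/3 of 8629038 = 5752692; 5,752,692 required, 5,751,801 in favor — not approved.
B: a majority of 3829952 is 1914977; 1,914,977 required, 1,915,546 in favor — approved.

Not approved — the A shares did not give the required vote.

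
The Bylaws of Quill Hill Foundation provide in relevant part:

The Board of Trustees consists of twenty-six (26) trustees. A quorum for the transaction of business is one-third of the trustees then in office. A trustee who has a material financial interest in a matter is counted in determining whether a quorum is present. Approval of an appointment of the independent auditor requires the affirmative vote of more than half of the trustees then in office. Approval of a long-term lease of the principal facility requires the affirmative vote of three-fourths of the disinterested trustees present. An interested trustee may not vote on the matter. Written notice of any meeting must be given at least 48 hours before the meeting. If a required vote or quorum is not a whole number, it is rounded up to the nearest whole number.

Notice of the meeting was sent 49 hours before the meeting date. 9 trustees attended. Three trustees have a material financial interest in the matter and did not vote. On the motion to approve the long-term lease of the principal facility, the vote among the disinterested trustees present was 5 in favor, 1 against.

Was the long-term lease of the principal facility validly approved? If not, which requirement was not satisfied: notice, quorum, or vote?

Valid — all requirements satisfied.

Notice: 49 hours given; 48 required (49 ≥ 48). Satisfied.
Quorum: 9 present (interested trustees count toward quorum); quorum is 9. Satisfied.
Vote: the long-term lease of the principal facility requires three-fourths of the disinterested trustees present (9 − 3 = 6). 3/4 of 6 = 4.50, rounded up to 5, so 5 affirmative votes are needed; 5 voted in favor. Satisfied.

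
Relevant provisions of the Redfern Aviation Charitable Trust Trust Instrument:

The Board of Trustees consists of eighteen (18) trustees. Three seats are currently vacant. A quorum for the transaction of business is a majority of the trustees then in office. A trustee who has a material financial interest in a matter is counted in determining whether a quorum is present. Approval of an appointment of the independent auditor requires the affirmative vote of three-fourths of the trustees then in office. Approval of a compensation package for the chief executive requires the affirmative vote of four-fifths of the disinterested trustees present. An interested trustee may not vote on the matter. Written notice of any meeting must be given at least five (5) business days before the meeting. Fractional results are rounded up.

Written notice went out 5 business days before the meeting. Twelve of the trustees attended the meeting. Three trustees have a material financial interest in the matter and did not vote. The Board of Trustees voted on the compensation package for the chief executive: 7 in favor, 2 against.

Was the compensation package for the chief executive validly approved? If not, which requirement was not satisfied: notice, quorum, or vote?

Notice: 5 business days given; 5 required (5 ≥ 5). Satisfied.
Quorum: 12 present (interested trustees count toward quorum); quorum is 8. Satisfied.
Vote: the compensation package for the chief executive requires four-fifths of the disinterested trustees present (12 − 3 = 9). 4/5 of 9 = 7.20, rounded up to 8, so 8 affirmative votes are needed; 7 voted in favor. Not satisfied.

Invalid — vote requirement not satisfied.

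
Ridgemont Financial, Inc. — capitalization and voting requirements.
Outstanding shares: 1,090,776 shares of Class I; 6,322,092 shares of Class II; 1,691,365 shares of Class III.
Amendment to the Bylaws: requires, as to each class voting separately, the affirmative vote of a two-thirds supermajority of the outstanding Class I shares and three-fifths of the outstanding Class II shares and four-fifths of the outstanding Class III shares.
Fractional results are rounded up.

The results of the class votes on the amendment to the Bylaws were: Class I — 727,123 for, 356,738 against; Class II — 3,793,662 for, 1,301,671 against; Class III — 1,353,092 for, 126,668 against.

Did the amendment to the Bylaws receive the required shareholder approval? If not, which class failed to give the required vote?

Not approved — the Class I shares did not give the required vote.

Class I: 2/3 of 1090776 = 727184; 727,184 required, 727,123 in favor — not approved.
Class II: 3/5 of 6322092 = 3793255.20, rounded up to 3793256; 3,793,256 required, 3,793,662 in favor — approved.
Class III: 4/5 of 1691365 = 1353092; 1,353,092 required, 1,353,092 in favor — approved.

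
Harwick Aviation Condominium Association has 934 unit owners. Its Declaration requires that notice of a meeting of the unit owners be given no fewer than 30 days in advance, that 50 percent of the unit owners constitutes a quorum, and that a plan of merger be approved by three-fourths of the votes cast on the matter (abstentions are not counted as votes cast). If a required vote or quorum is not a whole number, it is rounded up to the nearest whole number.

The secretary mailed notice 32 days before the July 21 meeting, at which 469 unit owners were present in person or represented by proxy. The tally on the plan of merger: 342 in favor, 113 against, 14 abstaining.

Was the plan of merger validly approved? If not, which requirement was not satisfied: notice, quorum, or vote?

Valid — all requirements satisfied.

Notice: 32 days given; 30 required. Satisfied.
Quorum: 50% of 934 = 467; 469 present. Satisfied.
Vote: requires three-fourths of the votes cast (469 − 14 abstaining = 455); 3/4 of 455 = 341.25, rounded up to 342, so 342 needed; 342 in favor. Satisfied.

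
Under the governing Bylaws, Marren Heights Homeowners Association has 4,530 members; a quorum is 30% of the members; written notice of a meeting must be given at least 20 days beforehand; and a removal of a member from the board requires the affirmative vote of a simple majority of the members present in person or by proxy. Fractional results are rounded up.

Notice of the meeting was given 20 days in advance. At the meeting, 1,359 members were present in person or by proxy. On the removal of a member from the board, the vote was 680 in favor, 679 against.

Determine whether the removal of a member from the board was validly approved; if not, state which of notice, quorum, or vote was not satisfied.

Notice: 20 days given; 20 required. Satisfied.
Quorum: 30% of 4,530 = 1,359; 1,359 present. Satisfied.
Vote: requires a majority of those present (1,359); a majority of 1359 is 680, so 680 needed; 680 in favor. Satisfied.

Valid — all requirements satisfied.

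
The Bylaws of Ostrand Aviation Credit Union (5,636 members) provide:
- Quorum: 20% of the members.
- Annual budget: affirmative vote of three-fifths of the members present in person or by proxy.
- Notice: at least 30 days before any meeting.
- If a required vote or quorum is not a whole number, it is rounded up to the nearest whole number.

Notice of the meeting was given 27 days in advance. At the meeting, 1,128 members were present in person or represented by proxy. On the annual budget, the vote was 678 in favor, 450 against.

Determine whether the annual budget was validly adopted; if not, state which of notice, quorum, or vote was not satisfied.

Notice: 27 days given; 30 required. Not satisfied.
Quorum: 20% of 5,636 = 1,127.20, rounded up to 1,128; 1,128 present. Satisfied.
Vote: requires three-fifths of those present (1,128); 3/5 of 1128 = 676.80, rounded up to 677, so 677 needed; 678 in favor. Satisfied.

Invalid — notice requirement not satisfied.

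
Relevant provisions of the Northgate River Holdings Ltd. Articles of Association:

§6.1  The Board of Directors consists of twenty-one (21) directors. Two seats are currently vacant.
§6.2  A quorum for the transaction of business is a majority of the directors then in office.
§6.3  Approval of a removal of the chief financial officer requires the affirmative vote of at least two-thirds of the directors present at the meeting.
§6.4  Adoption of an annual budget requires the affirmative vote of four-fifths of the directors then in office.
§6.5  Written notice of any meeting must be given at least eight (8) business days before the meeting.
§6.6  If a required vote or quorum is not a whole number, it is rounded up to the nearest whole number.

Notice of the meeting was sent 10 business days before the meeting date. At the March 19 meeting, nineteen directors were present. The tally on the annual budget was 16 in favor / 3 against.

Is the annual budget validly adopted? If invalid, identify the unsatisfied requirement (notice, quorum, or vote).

Valid — all requirements satisfied.

Notice: 10 business days given; 8 required (10 ≥ 8). Satisfied.
Quorum: 19 present; quorum is 10. Satisfied.
Vote: the annual budget requires four-fifths of the directors then in office (19). 4/5 of 19 = 15.20, rounded up to 16, so 16 affirmative votes are needed; 16 voted in favor. Satisfied.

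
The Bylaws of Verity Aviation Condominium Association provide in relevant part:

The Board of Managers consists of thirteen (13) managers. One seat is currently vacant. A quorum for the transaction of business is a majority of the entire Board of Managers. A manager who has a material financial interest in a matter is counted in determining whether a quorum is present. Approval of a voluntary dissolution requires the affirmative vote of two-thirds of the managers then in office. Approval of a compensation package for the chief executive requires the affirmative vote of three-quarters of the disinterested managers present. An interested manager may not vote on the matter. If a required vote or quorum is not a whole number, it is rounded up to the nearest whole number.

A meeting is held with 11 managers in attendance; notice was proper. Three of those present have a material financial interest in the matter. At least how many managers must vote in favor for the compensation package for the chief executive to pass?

6

The compensation package for the chief executive requires three-fourths of the disinterested managers present (11 − 3 = 8).
3/4 of 8 = 6.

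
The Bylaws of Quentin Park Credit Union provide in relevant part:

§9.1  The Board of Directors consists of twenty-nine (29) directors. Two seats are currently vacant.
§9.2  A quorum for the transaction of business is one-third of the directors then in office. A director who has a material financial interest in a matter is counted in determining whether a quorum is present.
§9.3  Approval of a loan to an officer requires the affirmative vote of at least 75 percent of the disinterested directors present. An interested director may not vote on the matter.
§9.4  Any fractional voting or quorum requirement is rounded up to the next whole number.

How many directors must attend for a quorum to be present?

1/3 of 27 = 9.

9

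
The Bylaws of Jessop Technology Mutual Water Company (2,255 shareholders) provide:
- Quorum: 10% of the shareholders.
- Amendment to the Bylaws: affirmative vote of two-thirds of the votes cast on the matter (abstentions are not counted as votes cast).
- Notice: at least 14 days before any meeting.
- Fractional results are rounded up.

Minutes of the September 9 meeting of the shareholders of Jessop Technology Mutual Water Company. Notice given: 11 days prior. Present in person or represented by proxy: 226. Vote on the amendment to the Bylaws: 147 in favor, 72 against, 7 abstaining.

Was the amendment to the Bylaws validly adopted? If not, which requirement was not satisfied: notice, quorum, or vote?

Notice: 11 days given; 14 required. Not satisfied.
Quorum: 10% of 2,255 = 225.50, rounded up to 226; 226 present. Satisfied.
Vote: requires two-thirds of the votes cast (226 − 7 abstaining = 219); 2/3 of 219 = 146, so 146 needed; 147 in favor. Satisfied.

Invalid — notice requirement not satisfied.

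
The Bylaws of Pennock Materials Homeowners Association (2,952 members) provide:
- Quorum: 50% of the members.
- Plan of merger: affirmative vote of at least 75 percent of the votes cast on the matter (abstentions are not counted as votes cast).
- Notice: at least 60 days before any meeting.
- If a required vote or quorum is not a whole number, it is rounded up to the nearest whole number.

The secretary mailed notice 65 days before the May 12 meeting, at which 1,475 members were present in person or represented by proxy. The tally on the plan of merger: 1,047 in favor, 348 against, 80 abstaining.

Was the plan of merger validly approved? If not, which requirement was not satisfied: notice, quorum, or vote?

Notice: 65 days given; 60 required. Satisfied.
Quorum: 50% of 2,952 = 1,476; 1,475 present. Not satisfied.
Vote: requires three-fourths of the votes cast (1,475 − 80 abstaining = 1,395); 3/4 of 1395 = 1046.25, rounded up to 1047, so 1,047 needed; 1,047 in favor. Satisfied.

Invalid — quorum requirement not satisfied.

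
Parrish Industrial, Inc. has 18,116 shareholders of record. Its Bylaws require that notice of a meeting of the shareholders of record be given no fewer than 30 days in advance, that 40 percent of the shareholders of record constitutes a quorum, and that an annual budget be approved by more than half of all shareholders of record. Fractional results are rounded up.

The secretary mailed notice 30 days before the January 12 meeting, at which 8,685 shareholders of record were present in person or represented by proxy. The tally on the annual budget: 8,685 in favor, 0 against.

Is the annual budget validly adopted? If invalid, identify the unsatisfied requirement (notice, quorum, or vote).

Invalid — vote requirement not satisfied.

Notice: 30 days given; 30 required. Satisfied.
Quorum: 40% of 18,116 = 7,246.40, rounded up to 7,247; 8,685 present. Satisfied.
Vote: requires a majority of all shareholders of record (18,116); a majority of 18116 is 9059, so 9,059 needed; 8,685 in favor. Not satisfied.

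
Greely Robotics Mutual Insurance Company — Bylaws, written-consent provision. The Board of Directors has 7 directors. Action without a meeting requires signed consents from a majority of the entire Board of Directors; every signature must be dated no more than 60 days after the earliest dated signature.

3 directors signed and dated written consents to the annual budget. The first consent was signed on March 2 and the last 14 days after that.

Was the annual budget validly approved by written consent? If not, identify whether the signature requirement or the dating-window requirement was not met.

Not effective — insufficient signatures.

Signatures required: a majority of 7 — a majority of 7 is 4, so 4 needed; 3 signed. Insufficient.
Dating window: the latest signature is 14 days after the earliest; the limit is 60 days. Within the window.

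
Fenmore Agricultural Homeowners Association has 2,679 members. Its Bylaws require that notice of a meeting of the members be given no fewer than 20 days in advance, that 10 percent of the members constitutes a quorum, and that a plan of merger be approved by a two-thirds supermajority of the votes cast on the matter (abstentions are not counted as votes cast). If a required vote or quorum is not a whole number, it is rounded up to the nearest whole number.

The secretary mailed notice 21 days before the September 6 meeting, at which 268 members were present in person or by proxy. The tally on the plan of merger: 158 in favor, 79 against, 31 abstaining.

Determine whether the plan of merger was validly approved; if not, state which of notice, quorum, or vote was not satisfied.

Notice: 21 days given; 20 required. Satisfied.
Quorum: 10% of 2,679 = 267.90, rounded up to 268; 268 present. Satisfied.
Vote: requires two-thirds of the votes cast (268 − 31 abstaining = 237); 2/3 of 237 = 158, so 158 needed; 158 in favor. Satisfied.

Valid — all requirements satisfied.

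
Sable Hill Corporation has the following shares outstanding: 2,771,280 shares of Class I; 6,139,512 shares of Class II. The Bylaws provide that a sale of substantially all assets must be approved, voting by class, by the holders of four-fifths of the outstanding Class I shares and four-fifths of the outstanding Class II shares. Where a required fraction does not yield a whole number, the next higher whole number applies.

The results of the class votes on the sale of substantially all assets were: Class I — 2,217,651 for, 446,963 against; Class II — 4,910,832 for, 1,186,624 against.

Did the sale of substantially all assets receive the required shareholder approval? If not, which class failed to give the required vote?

Not approved — the Class II shares did not give the required vote.

Class I: 4/5 of 2771280 = 2217024; 2,217,024 required, 2,217,651 in favor — approved.
Class II: 4/5 of 6139512 = 4911609.60, rounded up to 4911610; 4,911,610 required, 4,910,832 in favor — not approved.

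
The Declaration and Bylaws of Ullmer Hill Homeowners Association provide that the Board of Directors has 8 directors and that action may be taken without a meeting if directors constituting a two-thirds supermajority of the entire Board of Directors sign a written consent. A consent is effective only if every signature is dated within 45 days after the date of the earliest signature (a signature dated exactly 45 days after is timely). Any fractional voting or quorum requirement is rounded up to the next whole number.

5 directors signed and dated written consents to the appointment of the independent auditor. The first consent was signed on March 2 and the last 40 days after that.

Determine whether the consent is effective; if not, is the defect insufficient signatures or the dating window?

Signatures required: a two-thirds supermajority of 8 — 2/3 of 8 = 5.33, rounded up to 6, so 6 needed; 5 signed. Insufficient.
Dating window: the latest signature is 40 days after the earliest; the limit is 45 days. Within the window.

Not effective — insufficient signatures.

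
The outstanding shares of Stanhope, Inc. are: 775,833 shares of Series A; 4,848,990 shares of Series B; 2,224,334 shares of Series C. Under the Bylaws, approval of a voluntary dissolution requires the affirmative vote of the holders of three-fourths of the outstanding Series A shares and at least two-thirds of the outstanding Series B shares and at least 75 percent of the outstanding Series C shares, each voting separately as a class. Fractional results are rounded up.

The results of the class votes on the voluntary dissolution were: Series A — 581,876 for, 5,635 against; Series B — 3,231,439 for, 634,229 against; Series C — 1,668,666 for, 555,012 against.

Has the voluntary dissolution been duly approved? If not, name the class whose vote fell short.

Not approved — the Series B shares did not give the required vote.

Series A: 3/4 of 775833 = 581874.75, rounded up to 581875; 581,875 required, 581,876 in favor — approved.
Series B: 2/3 of 4848990 = 3232660; 3,232,660 required, 3,231,439 in favor — not approved.
Series C: 3/4 of 2224334 = 1668250.50, rounded up to 1668251; 1,668,251 required, 1,668,666 in favor — approved.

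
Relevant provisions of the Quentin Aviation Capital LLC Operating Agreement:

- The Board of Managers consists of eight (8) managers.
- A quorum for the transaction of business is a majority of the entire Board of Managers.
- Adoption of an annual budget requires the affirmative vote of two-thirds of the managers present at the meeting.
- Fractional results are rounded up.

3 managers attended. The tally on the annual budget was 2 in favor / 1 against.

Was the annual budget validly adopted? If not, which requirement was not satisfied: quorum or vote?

Invalid — quorum requirement not satisfied.

Quorum: 3 present; quorum is 5. Not satisfied.
Vote: the annual budget requires two-thirds of the managers present (3). 2/3 of 3 = 2, so 2 affirmative votes are needed; 2 voted in favor. Satisfied. (Moot — without a quorum no business can be validly transacted.)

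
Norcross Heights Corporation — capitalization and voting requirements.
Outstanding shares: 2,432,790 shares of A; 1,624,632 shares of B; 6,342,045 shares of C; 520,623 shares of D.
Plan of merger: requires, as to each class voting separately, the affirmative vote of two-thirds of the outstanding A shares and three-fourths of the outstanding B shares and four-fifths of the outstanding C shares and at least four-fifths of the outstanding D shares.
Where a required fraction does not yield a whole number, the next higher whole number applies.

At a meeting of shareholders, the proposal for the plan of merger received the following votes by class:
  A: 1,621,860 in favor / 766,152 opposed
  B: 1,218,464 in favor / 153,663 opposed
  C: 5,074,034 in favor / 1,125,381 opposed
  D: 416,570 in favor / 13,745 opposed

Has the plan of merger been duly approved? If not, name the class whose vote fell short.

Not approved — the B shares did not give the required vote.

A: 2/3 of 2432790 = 1621860; 1,621,860 required, 1,621,860 in favor — approved.
B: 3/4 of 1624632 = 1218474; 1,218,474 required, 1,218,464 in favor — not approved.
C: 4/5 of 6342045 = 5073636; 5,073,636 required, 5,074,034 in favor — approved.
D: 4/5 of 520623 = 416498.40, rounded up to 416499; 416,499 required, 416,570 in favor — approved.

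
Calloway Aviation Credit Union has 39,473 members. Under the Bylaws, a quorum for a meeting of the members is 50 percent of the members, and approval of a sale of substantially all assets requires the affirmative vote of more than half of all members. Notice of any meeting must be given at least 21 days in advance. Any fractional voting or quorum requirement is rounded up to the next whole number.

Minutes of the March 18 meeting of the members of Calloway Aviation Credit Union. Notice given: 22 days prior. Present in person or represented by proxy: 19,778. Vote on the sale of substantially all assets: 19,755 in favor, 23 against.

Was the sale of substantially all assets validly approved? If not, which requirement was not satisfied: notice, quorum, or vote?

Valid — all requirements satisfied.

Notice: 22 days given; 21 required. Satisfied.
Quorum: 50% of 39,473 = 19,736.50, rounded up to 19,737; 19,778 present. Satisfied.
Vote: requires a majority of all members (39,473); a majority of 39473 is 19737, so 19,737 needed; 19,755 in favor. Satisfied.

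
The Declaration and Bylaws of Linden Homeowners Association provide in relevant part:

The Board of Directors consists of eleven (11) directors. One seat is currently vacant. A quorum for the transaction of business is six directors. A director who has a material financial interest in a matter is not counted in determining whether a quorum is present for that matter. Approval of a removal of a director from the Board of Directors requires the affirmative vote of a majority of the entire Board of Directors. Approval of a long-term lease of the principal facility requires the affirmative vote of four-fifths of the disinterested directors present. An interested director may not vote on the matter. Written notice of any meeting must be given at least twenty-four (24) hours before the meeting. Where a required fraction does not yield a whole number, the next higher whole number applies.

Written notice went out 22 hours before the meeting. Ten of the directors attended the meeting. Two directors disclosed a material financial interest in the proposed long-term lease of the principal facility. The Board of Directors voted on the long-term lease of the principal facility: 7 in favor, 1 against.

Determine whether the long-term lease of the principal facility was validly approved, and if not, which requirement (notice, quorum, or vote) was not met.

Invalid — notice requirement not satisfied.

Notice: 22 hours given; 24 required (22 < 24). Not satisfied.
Quorum: 10 present, but the 2 interested directors do not count, leaving 8. Quorum is 6. Satisfied.
Vote: the long-term lease of the principal facility requires four-fifths of the disinterested directors present (10 − 2 = 8). 4/5 of 8 = 6.40, rounded up to 7, so 7 affirmative votes are needed; 7 voted in favor. Satisfied.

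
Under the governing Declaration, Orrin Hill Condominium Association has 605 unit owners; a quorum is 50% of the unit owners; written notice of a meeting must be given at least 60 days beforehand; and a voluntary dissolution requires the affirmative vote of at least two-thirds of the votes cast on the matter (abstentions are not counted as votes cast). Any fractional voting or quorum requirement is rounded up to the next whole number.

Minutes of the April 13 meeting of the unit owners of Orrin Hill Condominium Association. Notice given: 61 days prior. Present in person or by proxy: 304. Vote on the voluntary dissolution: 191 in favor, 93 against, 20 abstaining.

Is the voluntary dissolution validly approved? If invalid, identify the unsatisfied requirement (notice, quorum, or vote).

Valid — all requirements satisfied.

Notice: 61 days given; 60 required. Satisfied.
Quorum: 50% of 605 = 302.50, rounded up to 303; 304 present. Satisfied.
Vote: requires two-thirds of the votes cast (304 − 20 abstaining = 284); 2/3 of 284 = 189.33, rounded up to 190, so 190 needed; 191 in favor. Satisfied.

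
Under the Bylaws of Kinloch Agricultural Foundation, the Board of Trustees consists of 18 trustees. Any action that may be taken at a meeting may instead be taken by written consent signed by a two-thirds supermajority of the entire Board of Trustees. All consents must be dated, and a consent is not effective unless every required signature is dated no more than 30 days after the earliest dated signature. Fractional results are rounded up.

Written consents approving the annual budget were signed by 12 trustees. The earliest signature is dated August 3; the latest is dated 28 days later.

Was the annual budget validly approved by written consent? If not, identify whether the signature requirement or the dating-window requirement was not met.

Signatures required: a two-thirds supermajority of 18 — 2/3 of 18 = 12, so 12 needed; 12 signed. Sufficient.
Dating window: the latest signature is 28 days after the earliest; the limit is 30 days. Within the window.

Effective — both the signature and dating-window requirements are satisfied.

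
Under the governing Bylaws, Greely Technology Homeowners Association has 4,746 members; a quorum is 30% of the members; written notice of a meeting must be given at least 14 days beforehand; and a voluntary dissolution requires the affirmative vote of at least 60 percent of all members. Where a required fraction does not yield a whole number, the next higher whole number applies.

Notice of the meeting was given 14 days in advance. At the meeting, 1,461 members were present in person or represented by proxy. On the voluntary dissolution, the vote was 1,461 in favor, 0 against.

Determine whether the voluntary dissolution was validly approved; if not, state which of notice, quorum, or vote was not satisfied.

Invalid — vote requirement not satisfied.

Notice: 14 days given; 14 required. Satisfied.
Quorum: 30% of 4,746 = 1,423.80, rounded up to 1,424; 1,461 present. Satisfied.
Vote: requires three-fifths of all members (4,746); 3/5 of 4746 = 2847.60, rounded up to 2848, so 2,848 needed; 1,461 in favor. Not satisfied.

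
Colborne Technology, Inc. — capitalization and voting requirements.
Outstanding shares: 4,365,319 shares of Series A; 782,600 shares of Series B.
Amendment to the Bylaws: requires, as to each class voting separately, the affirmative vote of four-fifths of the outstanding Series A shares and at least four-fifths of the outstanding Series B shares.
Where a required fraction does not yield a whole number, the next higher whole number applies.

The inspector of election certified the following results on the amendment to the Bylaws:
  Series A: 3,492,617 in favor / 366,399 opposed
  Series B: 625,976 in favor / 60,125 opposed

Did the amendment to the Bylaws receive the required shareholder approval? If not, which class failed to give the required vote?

Series A: 4/5 of 4365319 = 3492255.20, rounded up to 3492256; 3,492,256 required, 3,492,617 in favor — approved.
Series B: 4/5 of 782600 = 626080; 626,080 required, 625,976 in favor — not approved.

Not approved — the Series B shares did not give the required vote.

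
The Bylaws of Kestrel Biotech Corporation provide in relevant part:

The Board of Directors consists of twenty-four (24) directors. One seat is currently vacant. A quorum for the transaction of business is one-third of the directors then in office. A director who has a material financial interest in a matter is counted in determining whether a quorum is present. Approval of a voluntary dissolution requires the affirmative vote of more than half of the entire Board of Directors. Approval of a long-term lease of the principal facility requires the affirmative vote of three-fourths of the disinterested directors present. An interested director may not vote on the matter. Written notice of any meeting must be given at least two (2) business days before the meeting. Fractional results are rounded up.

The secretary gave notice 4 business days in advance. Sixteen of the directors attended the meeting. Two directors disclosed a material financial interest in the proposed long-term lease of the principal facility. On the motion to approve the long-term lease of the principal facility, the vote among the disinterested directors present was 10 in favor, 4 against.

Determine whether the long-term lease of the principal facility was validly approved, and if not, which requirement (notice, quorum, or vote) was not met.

Notice: 4 business days given; 2 required (4 ≥ 2). Satisfied.
Quorum: 16 present (interested directors count toward quorum); quorum is 8. Satisfied.
Vote: the long-term lease of the principal facility requires three-fourths of the disinterested directors present (16 − 2 = 14). 3/4 of 14 = 10.50, rounded up to 11, so 11 affirmative votes are needed; 10 voted in favor. Not satisfied.

Invalid — vote requirement not satisfied.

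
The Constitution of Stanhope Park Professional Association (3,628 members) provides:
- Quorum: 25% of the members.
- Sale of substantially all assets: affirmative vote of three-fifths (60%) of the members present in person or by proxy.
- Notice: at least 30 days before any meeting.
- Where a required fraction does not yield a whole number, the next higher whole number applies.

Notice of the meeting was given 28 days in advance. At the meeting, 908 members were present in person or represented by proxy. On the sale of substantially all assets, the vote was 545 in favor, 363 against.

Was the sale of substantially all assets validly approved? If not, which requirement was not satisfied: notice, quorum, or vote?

Invalid — notice requirement not satisfied.

Notice: 28 days given; 30 required. Not satisfied.
Quorum: 25% of 3,628 = 907; 908 present. Satisfied.
Vote: requires three-fifths of those present (908); 3/5 of 908 = 544.80, rounded up to 545, so 545 needed; 545 in favor. Satisfied.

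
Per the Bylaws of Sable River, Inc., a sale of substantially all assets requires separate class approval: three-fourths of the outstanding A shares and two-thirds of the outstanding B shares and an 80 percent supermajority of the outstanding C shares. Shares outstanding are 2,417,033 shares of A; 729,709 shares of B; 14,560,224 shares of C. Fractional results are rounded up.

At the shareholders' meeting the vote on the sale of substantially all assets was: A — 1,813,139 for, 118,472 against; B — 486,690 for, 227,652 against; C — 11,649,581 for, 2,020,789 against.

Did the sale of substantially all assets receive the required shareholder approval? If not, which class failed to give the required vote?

Approved — every class gave the required vote.

A: 3/4 of 2417033 = 1812774.75, rounded up to 1812775; 1,812,775 required, 1,813,139 in favor — approved.
B: 2/3 of 729709 = 486472.67, rounded up to 486473; 486,473 required, 486,690 in favor — approved.
C: 4/5 of 14560224 = 11648179.20, rounded up to 11648180; 11,648,180 required, 11,649,581 in favor — approved.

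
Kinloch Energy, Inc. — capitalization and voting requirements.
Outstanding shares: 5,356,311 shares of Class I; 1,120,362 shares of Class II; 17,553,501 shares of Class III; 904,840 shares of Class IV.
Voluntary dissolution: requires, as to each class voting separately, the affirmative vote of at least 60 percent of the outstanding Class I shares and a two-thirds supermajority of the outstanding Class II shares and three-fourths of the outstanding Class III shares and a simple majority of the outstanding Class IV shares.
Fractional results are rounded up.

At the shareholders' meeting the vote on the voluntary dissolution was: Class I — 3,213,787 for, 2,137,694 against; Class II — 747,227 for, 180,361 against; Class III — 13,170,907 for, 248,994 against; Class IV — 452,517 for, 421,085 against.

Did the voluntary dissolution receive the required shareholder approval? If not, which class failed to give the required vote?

Class I: 3/5 of 5356311 = 3213786.60, rounded up to 3213787; 3,213,787 required, 3,213,787 in favor — approved.
Class II: 2/3 of 1120362 = 746908; 746,908 required, 747,227 in favor — approved.
Class III: 3/4 of 17553501 = 13165125.75, rounded up to 13165126; 13,165,126 required, 13,170,907 in favor — approved.
Class IV: a majority of 904840 is 452421; 452,421 required, 452,517 in favor — approved.

Approved — every class gave the required vote.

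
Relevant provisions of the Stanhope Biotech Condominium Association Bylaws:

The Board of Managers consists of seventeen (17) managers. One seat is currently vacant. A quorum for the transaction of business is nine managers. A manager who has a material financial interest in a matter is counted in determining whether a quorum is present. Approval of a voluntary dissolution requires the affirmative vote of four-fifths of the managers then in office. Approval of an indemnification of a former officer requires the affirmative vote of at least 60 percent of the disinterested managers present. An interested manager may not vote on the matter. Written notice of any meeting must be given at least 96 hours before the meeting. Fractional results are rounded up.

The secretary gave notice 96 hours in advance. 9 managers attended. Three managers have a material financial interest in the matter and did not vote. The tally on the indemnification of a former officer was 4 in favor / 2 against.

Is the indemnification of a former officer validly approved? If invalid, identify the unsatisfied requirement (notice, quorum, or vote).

Valid — all requirements satisfied.

Notice: 96 hours given; 96 required (96 ≥ 96). Satisfied.
Quorum: 9 present (interested managers count toward quorum); quorum is 9. Satisfied.
Vote: the indemnification of a former officer requires three-fifths of the disinterested managers present (9 − 3 = 6). 3/5 of 6 = 3.60, rounded up to 4, so 4 affirmative votes are needed; 4 voted in favor. Satisfied.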